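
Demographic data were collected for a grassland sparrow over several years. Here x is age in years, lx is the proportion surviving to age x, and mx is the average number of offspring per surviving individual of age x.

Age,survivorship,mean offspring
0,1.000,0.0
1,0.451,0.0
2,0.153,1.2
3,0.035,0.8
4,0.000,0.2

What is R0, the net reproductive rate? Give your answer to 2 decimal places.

lx·mx by age: 0, 0, 0.1836, 0.028, 0
R0 = Σ lx·mx = 0.2116 → 0.21

0.21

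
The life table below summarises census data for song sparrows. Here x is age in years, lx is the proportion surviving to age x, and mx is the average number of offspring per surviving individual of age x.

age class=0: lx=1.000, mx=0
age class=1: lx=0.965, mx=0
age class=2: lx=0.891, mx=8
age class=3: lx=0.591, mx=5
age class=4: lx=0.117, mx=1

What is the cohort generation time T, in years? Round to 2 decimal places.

2.31

lx·mx: 0, 0, 7.128, 2.955, 0.117 → R0 = 10.2
x·lx·mx: 0, 0, 14.256, 8.865, 0.468 → Σ = 23.589
T = 23.589 / 10.2 = 2.312647… → 2.31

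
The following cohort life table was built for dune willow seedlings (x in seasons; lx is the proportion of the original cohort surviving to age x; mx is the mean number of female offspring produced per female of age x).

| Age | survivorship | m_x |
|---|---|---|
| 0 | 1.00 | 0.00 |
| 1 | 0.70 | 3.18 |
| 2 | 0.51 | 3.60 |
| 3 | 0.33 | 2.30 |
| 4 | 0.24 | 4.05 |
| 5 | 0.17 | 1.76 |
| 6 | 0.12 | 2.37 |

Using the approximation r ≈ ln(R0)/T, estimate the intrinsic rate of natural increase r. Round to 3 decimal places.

0.774

R0 = Σ lx·mx = 0 + 2.226 + 1.836 + 0.759 + 0.972 + 0.2992 + 0.2844 = 6.3766
Σ x·lx·mx = 15.2654; T = 15.2654/6.3766 = 2.39397…
r ≈ ln(R0)/T = ln(6.3766)/2.39397… = 0.77388… → 0.774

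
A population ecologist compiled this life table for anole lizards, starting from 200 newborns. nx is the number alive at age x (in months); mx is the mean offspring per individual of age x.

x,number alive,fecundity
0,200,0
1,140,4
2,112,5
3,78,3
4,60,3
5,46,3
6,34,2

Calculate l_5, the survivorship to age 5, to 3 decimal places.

l_5 = n_5/n_0 = 46/200 = 0.23 → 0.230

0.230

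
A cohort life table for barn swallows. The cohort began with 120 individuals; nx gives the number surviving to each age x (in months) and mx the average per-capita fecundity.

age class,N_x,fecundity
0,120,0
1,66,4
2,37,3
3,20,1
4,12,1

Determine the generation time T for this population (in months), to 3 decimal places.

lx = nx/n0 = nx/120: 1, 0.55, 0.30833…, 0.16667…, 0.1
lx·mx: 0, 2.2, 0.925…, 0.166667…, 0.1 → R0 = 3.391667…
x·lx·mx: 0, 2.2, 1.85…, 0.5…, 0.4 → Σ = 4.95…
T = 4.95… / 3.391667… = 1.459459… → 1.459

1.459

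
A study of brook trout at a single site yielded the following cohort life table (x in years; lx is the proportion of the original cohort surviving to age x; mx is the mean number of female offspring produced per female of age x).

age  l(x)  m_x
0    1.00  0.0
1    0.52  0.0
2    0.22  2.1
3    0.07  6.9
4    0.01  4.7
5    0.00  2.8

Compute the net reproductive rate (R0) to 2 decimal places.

lx·mx by age: 0, 0, 0.462, 0.483, 0.047, 0
R0 = Σ lx·mx = 0.992 → 0.99

0.99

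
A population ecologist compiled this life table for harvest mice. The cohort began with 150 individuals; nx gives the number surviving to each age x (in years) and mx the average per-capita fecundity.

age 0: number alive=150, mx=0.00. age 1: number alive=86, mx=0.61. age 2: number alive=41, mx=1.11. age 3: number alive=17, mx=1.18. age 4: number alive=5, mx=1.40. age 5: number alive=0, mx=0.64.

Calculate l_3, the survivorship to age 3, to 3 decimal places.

0.113

l_3 = n_3/n_0 = 17/150 = 0.113333… → 0.113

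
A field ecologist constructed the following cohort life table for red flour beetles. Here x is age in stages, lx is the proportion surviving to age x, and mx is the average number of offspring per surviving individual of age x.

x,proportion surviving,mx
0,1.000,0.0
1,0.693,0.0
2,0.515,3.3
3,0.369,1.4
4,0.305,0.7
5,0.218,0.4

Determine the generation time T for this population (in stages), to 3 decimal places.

lx·mx: 0, 0, 1.6995, 0.5166, 0.2135, 0.0872 → R0 = 2.5168
x·lx·mx: 0, 0, 3.399, 1.5498, 0.854, 0.436 → Σ = 6.2388
T = 6.2388 / 2.5168 = 2.478862… → 2.479

2.479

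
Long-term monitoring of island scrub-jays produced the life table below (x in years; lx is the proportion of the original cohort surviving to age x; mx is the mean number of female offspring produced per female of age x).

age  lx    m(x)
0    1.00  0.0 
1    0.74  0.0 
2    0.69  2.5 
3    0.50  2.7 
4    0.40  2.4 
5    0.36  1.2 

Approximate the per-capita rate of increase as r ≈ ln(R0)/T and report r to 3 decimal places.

R0 = Σ lx·mx = 0 + 0 + 1.725 + 1.35 + 0.96 + 0.432 = 4.467
Σ x·lx·mx = 13.5; T = 13.5/4.467 = 3.02216…
r ≈ ln(R0)/T = ln(4.467)/3.02216… = 0.49525… → 0.495

0.495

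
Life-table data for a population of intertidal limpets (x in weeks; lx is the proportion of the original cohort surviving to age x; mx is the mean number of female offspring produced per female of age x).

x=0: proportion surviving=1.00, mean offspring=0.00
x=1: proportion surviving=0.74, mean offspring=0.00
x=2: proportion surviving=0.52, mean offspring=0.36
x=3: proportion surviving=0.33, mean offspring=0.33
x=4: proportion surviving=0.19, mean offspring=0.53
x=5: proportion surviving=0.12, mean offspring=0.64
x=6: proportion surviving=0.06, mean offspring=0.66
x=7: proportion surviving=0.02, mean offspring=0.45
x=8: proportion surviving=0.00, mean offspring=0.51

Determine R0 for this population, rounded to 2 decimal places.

0.52

lx·mx by age: 0, 0, 0.1872, 0.1089, 0.1007, 0.0768, 0.0396, 0.009, 0
R0 = Σ lx·mx = 0.5222 → 0.52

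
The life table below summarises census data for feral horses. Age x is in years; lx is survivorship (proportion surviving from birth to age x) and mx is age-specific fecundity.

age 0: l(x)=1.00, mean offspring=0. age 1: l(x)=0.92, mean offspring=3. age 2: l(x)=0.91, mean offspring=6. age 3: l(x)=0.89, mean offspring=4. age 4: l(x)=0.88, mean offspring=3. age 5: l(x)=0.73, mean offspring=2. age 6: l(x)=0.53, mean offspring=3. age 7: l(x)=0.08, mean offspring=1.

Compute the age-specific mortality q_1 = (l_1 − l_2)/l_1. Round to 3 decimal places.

0.011

q_1 = (l_1 − l_2) / l_1 = (0.92 − 0.91) / 0.92
     = 0.01 / 0.92 = 0.01087… → 0.011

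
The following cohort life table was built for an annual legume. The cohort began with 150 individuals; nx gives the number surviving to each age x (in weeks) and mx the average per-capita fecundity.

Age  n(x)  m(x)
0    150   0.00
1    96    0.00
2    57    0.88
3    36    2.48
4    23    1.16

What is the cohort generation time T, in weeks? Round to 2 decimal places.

lx = nx/n0 = nx/150: 1, 0.64, 0.38, 0.24, 0.15333…
lx·mx: 0, 0, 0.3344, 0.5952, 0.177867… → R0 = 1.107467…
x·lx·mx: 0, 0, 0.6688, 1.7856, 0.711467… → Σ = 3.165867…
T = 3.165867… / 1.107467… = 2.858656… → 2.86

2.86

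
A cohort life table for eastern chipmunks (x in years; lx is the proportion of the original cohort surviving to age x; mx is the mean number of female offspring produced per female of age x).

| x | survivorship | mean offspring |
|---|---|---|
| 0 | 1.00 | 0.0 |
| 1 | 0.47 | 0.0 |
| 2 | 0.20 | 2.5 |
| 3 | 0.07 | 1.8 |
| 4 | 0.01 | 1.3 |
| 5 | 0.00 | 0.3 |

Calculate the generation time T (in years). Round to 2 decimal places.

2.24

lx·mx: 0, 0, 0.5, 0.126, 0.013, 0 → R0 = 0.639
x·lx·mx: 0, 0, 1, 0.378, 0.052, 0 → Σ = 1.43
T = 1.43 / 0.639 = 2.237872… → 2.24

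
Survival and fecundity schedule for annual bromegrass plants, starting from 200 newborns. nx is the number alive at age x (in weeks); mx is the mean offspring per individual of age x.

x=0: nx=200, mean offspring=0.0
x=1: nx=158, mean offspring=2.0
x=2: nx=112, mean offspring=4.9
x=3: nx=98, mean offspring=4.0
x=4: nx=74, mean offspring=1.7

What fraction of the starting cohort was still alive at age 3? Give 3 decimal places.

l_3 = n_3/n_0 = 98/200 = 0.49 → 0.490

0.490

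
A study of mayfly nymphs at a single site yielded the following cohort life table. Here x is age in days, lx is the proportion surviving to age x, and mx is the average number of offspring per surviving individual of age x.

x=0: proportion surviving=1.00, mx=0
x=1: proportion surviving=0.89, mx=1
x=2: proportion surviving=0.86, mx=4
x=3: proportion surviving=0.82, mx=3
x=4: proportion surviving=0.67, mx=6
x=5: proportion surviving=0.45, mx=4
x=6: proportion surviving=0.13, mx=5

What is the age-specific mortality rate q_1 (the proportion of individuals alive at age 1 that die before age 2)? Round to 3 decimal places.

0.034

q_1 = (l_1 − l_2) / l_1 = (0.89 − 0.86) / 0.89
     = 0.03 / 0.89 = 0.033708… → 0.034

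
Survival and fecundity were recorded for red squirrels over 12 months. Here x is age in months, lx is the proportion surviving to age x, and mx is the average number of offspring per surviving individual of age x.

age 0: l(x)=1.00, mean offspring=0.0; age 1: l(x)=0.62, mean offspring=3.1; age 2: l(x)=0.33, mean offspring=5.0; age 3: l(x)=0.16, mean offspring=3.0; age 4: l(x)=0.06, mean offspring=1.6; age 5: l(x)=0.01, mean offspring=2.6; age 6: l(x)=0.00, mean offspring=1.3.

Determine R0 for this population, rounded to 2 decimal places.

lx·mx by age: 0, 1.922, 1.65, 0.48, 0.096, 0.026, 0
R0 = Σ lx·mx = 4.174 → 4.17

4.17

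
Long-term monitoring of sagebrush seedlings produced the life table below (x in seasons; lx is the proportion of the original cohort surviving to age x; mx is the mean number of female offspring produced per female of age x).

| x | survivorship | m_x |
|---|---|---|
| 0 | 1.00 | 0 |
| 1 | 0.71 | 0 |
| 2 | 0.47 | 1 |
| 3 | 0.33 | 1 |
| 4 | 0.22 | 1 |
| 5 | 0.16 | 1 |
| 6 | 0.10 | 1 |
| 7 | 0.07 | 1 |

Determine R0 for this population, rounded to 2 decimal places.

1.35

lx·mx by age: 0, 0, 0.47, 0.33, 0.22, 0.16, 0.1, 0.07
R0 = Σ lx·mx = 1.35 → 1.35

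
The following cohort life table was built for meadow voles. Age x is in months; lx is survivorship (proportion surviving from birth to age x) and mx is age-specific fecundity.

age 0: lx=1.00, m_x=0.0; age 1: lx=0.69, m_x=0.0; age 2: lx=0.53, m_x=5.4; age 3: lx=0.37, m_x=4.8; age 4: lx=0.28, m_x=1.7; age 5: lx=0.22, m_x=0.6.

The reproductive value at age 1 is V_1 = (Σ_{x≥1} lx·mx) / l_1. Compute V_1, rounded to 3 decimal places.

7.603

lx·mx for x ≥ 1: 0, 2.862, 1.776, 0.476, 0.132 → sum = 5.246
V_1 = 5.246 / l_1 = 5.246 / 0.69 = 7.602899… → 7.603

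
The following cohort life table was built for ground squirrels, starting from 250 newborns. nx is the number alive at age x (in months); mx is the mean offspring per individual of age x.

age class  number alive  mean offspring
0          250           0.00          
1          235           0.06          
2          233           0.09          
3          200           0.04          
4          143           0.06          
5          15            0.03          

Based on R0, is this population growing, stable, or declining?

lx = nx/n0 = nx/250: 1, 0.94, 0.932, 0.8, 0.572, 0.06
R0 = Σ lx·mx = 0 + 0.0564 + 0.08388 + 0.032 + 0.03432 + 0.0018 = 0.2084
R0 < 1, so the population is declining.

declining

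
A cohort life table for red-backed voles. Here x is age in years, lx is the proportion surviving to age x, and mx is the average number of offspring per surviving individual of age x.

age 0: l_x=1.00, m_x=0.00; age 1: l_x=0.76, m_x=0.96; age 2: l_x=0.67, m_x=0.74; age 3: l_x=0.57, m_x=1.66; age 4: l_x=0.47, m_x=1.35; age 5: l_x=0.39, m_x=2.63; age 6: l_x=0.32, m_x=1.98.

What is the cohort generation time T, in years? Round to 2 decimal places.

3.59

lx·mx: 0, 0.7296, 0.4958, 0.9462, 0.6345, 1.0257, 0.6336 → R0 = 4.4654
x·lx·mx: 0, 0.7296, 0.9916, 2.8386, 2.538, 5.1285, 3.8016 → Σ = 16.0279
T = 16.0279 / 4.4654 = 3.589354… → 3.59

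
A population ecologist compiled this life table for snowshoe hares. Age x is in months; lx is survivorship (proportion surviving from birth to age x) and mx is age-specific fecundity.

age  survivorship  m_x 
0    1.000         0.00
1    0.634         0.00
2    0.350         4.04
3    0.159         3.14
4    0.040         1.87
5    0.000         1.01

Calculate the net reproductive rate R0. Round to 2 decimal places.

1.99

lx·mx by age: 0, 0, 1.414, 0.49926, 0.0748, 0
R0 = Σ lx·mx = 1.98806 → 1.99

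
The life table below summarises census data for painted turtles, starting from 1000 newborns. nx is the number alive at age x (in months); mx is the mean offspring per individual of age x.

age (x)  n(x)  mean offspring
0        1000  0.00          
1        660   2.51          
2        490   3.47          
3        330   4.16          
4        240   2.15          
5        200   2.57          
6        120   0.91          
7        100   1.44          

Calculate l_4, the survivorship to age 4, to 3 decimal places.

0.240

l_4 = n_4/n_0 = 240/1000 = 0.24 → 0.240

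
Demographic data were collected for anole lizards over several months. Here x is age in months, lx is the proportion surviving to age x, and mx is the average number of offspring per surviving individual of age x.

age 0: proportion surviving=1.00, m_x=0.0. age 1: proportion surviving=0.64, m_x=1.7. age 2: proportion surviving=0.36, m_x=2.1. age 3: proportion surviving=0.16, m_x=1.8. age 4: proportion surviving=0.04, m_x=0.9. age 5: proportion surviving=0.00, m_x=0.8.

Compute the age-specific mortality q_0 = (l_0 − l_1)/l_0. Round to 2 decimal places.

0.36

q_0 = (l_0 − l_1) / l_0 = (1 − 0.64) / 1
     = 0.36 / 1 = 0.36 → 0.36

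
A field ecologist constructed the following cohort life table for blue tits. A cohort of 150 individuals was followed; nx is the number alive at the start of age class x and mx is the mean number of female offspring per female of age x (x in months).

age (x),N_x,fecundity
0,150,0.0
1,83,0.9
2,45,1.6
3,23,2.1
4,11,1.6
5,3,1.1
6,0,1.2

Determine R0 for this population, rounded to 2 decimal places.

lx = nx/n0 = nx/150: 1, 0.55333…, 0.3, 0.15333…, 0.07333…, 0.02, 0
lx·mx by age: 0, 0.498…, 0.48, 0.322…, 0.117333…, 0.022, 0
R0 = Σ lx·mx = 1.439333… → 1.44

1.44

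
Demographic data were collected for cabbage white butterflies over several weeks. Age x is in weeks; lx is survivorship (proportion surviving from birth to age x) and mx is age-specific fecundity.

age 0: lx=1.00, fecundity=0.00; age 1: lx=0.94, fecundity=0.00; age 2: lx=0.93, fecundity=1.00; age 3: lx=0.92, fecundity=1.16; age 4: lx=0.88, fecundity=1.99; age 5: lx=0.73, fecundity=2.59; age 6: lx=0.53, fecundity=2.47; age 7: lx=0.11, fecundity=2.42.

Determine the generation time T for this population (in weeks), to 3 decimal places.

4.330

lx·mx: 0, 0, 0.93, 1.0672, 1.7512, 1.8907, 1.3091, 0.2662 → R0 = 7.2144
x·lx·mx: 0, 0, 1.86, 3.2016, 7.0048, 9.4535, 7.8546, 1.8634 → Σ = 31.2379
T = 31.2379 / 7.2144 = 4.329937… → 4.330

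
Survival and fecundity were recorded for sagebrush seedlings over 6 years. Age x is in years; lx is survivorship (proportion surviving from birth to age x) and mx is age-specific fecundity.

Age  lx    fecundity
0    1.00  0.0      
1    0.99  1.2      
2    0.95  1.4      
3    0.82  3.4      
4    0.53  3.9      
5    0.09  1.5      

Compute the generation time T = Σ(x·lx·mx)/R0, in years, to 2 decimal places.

lx·mx: 0, 1.188, 1.33, 2.788, 2.067, 0.135 → R0 = 7.508
x·lx·mx: 0, 1.188, 2.66, 8.364, 8.268, 0.675 → Σ = 21.155
T = 21.155 / 7.508 = 2.817661… → 2.82

2.82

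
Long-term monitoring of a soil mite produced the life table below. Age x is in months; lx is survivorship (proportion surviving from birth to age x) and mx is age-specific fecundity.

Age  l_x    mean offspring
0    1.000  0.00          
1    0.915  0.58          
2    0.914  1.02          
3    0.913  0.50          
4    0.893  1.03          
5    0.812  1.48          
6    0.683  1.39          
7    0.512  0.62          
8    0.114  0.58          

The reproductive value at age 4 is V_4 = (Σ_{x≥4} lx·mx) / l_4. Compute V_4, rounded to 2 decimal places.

3.87

lx·mx for x ≥ 4: 0.91979, 1.20176, 0.94937, 0.31744, 0.06612 → sum = 3.45448
V_4 = 3.45448 / l_4 = 3.45448 / 0.893 = 3.868399… → 3.87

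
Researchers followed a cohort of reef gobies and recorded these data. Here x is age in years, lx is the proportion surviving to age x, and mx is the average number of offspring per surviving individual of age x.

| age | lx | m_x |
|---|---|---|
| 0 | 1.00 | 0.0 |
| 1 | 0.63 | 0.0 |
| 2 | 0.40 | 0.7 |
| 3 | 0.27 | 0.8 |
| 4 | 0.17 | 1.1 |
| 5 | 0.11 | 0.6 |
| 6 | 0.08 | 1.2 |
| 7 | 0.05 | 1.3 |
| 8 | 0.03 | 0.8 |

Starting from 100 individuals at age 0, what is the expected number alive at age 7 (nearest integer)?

Expected survivors = N0 · l_7 = 100 × 0.05 = 5 → 5

5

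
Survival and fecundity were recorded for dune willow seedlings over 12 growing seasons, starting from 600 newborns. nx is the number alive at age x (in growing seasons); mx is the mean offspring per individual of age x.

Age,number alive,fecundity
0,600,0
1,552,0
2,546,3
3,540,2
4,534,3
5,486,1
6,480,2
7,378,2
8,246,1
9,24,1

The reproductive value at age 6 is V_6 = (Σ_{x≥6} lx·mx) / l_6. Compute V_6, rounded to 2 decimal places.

4.14

lx = nx/n0 = nx/600: 1, 0.92, 0.91, 0.9, 0.89, 0.81, 0.8, 0.63, 0.41, 0.04
lx·mx for x ≥ 6: 1.6, 1.26, 0.41, 0.04 → sum = 3.31
V_6 = 3.31 / l_6 = 3.31 / 0.8 = 4.1375 → 4.14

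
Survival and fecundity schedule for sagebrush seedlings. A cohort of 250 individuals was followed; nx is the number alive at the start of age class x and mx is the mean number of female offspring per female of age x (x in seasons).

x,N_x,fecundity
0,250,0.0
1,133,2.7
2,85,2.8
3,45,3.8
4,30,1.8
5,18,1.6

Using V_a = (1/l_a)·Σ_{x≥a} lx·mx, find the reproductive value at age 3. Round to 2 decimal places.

lx = nx/n0 = nx/250: 1, 0.532, 0.34, 0.18, 0.12, 0.072
lx·mx for x ≥ 3: 0.684, 0.216, 0.1152 → sum = 1.0152
V_3 = 1.0152 / l_3 = 1.0152 / 0.18 = 5.64 → 5.64

5.64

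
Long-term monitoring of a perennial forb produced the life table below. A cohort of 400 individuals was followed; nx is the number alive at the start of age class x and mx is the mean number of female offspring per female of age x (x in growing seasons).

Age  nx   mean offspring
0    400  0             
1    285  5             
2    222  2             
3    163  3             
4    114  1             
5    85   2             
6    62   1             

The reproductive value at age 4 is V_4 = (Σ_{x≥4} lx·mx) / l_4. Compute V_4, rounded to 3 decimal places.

lx = nx/n0 = nx/400: 1, 0.7125, 0.555, 0.4075, 0.285, 0.2125, 0.155
lx·mx for x ≥ 4: 0.285, 0.425, 0.155 → sum = 0.865
V_4 = 0.865 / l_4 = 0.865 / 0.285 = 3.035088… → 3.035

3.035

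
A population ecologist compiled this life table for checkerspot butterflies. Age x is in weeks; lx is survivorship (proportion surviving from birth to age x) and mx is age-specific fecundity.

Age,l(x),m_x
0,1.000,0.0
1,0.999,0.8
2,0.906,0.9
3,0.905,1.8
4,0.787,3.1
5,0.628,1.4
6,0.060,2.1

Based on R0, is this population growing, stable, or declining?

growing

R0 = Σ lx·mx = 0 + 0.7992 + 0.8154 + 1.629 + 2.4397 + 0.8792 + 0.126 = 6.6885
R0 > 1, so the population is growing.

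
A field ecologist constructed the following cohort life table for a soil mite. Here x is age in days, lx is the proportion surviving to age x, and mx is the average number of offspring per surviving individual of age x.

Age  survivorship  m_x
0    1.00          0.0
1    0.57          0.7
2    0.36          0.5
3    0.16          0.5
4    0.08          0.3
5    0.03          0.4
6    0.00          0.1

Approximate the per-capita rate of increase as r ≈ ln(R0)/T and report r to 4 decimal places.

R0 = Σ lx·mx = 0 + 0.399 + 0.18 + 0.08 + 0.024 + 0.012 + 0 = 0.695
Σ x·lx·mx = 1.155; T = 1.155/0.695 = 1.66187…
r ≈ ln(R0)/T = ln(0.695)/1.66187… = -0.218936… → -0.2189

-0.2189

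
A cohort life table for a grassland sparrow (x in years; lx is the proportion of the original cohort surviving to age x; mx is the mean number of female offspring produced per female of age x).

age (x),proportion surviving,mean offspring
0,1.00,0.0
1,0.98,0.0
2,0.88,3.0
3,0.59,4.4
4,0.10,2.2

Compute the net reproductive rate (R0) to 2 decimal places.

lx·mx by age: 0, 0, 2.64, 2.596, 0.22
R0 = Σ lx·mx = 5.456 → 5.46

5.46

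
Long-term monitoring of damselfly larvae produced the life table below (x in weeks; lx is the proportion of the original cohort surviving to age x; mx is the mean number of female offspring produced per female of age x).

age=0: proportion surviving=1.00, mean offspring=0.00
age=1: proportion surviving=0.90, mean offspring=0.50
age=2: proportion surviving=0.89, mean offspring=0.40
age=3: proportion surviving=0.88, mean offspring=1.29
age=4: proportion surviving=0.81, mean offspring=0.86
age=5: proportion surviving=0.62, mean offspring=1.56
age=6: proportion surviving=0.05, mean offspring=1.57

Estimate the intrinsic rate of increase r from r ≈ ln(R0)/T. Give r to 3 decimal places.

0.379

R0 = Σ lx·mx = 0 + 0.45 + 0.356 + 1.1352 + 0.6966 + 0.9672 + 0.0785 = 3.6835
Σ x·lx·mx = 12.661; T = 12.661/3.6835 = 3.43722…
r ≈ ln(R0)/T = ln(3.6835)/3.43722… = 0.37934… → 0.379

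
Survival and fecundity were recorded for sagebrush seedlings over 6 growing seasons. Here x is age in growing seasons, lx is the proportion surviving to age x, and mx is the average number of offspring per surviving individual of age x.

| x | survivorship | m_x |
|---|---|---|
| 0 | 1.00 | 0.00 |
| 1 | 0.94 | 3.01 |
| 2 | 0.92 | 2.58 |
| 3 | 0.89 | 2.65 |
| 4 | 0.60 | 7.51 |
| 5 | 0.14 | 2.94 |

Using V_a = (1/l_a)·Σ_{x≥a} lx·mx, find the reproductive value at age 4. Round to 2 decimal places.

lx·mx for x ≥ 4: 4.506, 0.4116 → sum = 4.9176
V_4 = 4.9176 / l_4 = 4.9176 / 0.6 = 8.196 → 8.20

8.20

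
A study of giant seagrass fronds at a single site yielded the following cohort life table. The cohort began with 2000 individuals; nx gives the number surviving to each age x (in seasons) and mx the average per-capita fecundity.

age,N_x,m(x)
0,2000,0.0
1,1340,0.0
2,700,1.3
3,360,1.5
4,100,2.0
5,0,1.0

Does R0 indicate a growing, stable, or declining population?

declining

lx = nx/n0 = nx/2000: 1, 0.67, 0.35, 0.18, 0.05, 0
R0 = Σ lx·mx = 0 + 0 + 0.455 + 0.27 + 0.1 + 0 = 0.825
R0 < 1, so the population is declining.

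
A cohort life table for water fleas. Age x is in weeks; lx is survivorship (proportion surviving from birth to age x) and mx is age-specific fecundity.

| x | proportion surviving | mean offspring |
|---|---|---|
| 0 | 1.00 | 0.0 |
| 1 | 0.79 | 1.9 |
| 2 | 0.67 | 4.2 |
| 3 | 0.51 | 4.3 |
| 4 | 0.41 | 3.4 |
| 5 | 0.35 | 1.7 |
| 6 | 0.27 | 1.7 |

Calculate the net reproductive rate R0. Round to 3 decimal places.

8.956

lx·mx by age: 0, 1.501, 2.814, 2.193, 1.394, 0.595, 0.459
R0 = Σ lx·mx = 8.956 → 8.956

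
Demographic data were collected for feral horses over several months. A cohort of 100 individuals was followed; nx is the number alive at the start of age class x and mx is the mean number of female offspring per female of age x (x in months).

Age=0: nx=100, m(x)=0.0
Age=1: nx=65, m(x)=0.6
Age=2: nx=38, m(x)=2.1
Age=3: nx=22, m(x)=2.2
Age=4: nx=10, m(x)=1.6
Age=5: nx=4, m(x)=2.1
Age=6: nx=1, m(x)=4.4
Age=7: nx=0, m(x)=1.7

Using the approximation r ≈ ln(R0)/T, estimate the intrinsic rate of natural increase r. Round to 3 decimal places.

lx = nx/n0 = nx/100: 1, 0.65, 0.38, 0.22, 0.1, 0.04, 0.01, 0
R0 = Σ lx·mx = 0 + 0.39 + 0.798 + 0.484 + 0.16 + 0.084 + 0.044 + 0 = 1.96
Σ x·lx·mx = 4.762; T = 4.762/1.96 = 2.42959…
r ≈ ln(R0)/T = ln(1.96)/2.42959… = 0.27698… → 0.277

0.277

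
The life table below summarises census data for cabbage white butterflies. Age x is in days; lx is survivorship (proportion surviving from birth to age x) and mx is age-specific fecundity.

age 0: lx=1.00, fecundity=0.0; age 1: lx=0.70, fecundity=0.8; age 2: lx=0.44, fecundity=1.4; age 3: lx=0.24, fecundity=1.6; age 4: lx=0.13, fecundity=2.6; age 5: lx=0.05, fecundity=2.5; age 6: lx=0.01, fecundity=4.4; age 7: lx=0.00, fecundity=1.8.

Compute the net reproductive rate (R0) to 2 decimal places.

2.07

lx·mx by age: 0, 0.56, 0.616, 0.384, 0.338, 0.125, 0.044, 0
R0 = Σ lx·mx = 2.067 → 2.07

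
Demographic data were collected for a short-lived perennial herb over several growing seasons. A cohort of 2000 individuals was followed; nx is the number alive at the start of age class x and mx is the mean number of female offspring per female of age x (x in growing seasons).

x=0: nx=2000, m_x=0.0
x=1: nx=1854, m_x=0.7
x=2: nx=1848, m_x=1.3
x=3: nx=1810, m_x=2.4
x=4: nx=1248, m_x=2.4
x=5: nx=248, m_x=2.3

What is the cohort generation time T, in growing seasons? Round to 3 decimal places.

2.926

lx = nx/n0 = nx/2000: 1, 0.927, 0.924, 0.905, 0.624, 0.124
lx·mx: 0, 0.6489, 1.2012, 2.172, 1.4976, 0.2852 → R0 = 5.8049
x·lx·mx: 0, 0.6489, 2.4024, 6.516, 5.9904, 1.426 → Σ = 16.9837
T = 16.9837 / 5.8049 = 2.925752… → 2.926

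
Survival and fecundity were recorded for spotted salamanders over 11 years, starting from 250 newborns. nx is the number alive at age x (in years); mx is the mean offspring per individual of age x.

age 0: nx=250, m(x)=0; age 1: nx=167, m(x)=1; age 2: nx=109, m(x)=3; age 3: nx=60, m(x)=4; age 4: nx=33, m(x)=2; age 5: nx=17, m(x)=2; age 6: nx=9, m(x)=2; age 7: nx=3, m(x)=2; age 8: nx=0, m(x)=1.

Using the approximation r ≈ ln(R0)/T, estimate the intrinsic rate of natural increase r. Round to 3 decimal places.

lx = nx/n0 = nx/250: 1, 0.668, 0.436, 0.24, 0.132, 0.068, 0.036, 0.012, 0
R0 = Σ lx·mx = 0 + 0.668 + 1.308 + 0.96 + 0.264 + 0.136 + 0.072 + 0.024 + 0 = 3.432
Σ x·lx·mx = 8.5; T = 8.5/3.432 = 2.47669…
r ≈ ln(R0)/T = ln(3.432)/2.47669… = 0.4979… → 0.498

0.498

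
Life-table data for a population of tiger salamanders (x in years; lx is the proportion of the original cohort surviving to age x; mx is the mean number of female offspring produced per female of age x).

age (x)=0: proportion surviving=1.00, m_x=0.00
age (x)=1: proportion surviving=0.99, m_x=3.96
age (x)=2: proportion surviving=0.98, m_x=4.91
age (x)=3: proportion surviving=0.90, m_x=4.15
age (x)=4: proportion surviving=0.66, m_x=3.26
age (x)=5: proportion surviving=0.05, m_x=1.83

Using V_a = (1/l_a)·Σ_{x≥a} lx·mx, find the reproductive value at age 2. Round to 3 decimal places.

lx·mx for x ≥ 2: 4.8118, 3.735, 2.1516, 0.0915 → sum = 10.7899
V_2 = 10.7899 / l_2 = 10.7899 / 0.98 = 11.010102… → 11.010

11.010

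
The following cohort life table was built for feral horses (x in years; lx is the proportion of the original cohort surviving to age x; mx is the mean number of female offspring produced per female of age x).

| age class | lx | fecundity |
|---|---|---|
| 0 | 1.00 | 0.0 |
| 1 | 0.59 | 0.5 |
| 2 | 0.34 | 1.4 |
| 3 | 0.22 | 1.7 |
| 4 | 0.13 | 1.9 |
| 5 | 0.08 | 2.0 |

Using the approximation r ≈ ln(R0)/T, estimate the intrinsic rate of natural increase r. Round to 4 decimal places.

0.1641

R0 = Σ lx·mx = 0 + 0.295 + 0.476 + 0.374 + 0.247 + 0.16 = 1.552
Σ x·lx·mx = 4.157; T = 4.157/1.552 = 2.67848…
r ≈ ln(R0)/T = ln(1.552)/2.67848… = 0.164102… → 0.1641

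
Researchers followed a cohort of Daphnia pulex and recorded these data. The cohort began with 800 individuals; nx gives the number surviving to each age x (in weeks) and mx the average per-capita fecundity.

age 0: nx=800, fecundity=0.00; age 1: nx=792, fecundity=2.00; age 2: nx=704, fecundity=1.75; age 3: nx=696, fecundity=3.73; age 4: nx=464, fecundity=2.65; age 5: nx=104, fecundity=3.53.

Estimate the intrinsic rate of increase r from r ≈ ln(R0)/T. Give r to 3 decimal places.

0.818

lx = nx/n0 = nx/800: 1, 0.99, 0.88, 0.87, 0.58, 0.13
R0 = Σ lx·mx = 0 + 1.98 + 1.54 + 3.2451 + 1.537 + 0.4589 = 8.761
Σ x·lx·mx = 23.2378; T = 23.2378/8.761 = 2.65241…
r ≈ ln(R0)/T = ln(8.761)/2.65241… = 0.81824… → 0.818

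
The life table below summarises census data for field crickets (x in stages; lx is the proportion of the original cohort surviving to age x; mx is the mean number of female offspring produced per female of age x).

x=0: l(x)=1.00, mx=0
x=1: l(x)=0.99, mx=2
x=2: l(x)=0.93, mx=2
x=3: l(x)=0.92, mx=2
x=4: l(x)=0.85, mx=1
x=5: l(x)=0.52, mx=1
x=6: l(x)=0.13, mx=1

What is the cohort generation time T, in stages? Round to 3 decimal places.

lx·mx: 0, 1.98, 1.86, 1.84, 0.85, 0.52, 0.13 → R0 = 7.18
x·lx·mx: 0, 1.98, 3.72, 5.52, 3.4, 2.6, 0.78 → Σ = 18
T = 18 / 7.18 = 2.506964… → 2.507

2.507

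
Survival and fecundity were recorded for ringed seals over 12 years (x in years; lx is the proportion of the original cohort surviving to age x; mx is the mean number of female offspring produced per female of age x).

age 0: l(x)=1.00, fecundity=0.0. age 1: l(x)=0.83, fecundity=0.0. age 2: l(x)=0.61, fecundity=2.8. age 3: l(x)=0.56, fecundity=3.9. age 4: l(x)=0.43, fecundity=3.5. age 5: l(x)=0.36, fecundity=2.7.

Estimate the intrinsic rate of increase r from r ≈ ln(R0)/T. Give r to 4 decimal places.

0.5656

R0 = Σ lx·mx = 0 + 0 + 1.708 + 2.184 + 1.505 + 0.972 = 6.369
Σ x·lx·mx = 20.848; T = 20.848/6.369 = 3.27336…
r ≈ ln(R0)/T = ln(6.369)/3.27336… = 0.56561… → 0.5656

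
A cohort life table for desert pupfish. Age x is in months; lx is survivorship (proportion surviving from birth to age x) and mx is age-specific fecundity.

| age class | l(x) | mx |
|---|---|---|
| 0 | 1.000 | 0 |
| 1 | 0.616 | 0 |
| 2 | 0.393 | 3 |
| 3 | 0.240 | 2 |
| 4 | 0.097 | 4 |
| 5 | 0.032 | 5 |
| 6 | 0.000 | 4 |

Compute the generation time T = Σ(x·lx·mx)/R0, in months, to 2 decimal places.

2.79

lx·mx: 0, 0, 1.179, 0.48, 0.388, 0.16, 0 → R0 = 2.207
x·lx·mx: 0, 0, 2.358, 1.44, 1.552, 0.8, 0 → Σ = 6.15
T = 6.15 / 2.207 = 2.786588… → 2.79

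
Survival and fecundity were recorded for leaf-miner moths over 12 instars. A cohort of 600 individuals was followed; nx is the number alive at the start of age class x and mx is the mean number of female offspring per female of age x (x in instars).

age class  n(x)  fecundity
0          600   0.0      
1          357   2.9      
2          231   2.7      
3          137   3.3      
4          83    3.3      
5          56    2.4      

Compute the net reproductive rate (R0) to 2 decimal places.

4.20

lx = nx/n0 = nx/600: 1, 0.595, 0.385, 0.22833…, 0.13833…, 0.09333…
lx·mx by age: 0, 1.7255, 1.0395, 0.7535…, 0.4565…, 0.224…
R0 = Σ lx·mx = 4.199… → 4.20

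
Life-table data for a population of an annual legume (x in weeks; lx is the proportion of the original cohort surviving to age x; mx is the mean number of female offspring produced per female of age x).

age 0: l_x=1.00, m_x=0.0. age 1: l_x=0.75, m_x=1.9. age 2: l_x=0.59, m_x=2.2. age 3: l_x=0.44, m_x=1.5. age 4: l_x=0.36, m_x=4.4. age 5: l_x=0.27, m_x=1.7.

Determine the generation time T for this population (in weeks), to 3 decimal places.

2.697

lx·mx: 0, 1.425, 1.298, 0.66, 1.584, 0.459 → R0 = 5.426
x·lx·mx: 0, 1.425, 2.596, 1.98, 6.336, 2.295 → Σ = 14.632
T = 14.632 / 5.426 = 2.696646… → 2.697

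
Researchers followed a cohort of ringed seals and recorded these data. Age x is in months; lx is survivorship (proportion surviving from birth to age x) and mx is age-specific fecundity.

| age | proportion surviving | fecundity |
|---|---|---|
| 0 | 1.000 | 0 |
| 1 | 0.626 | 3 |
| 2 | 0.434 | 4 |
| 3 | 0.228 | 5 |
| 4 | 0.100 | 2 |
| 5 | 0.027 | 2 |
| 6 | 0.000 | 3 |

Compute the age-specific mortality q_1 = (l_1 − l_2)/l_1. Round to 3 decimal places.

0.307

q_1 = (l_1 − l_2) / l_1 = (0.626 − 0.434) / 0.626
     = 0.192 / 0.626 = 0.306709… → 0.307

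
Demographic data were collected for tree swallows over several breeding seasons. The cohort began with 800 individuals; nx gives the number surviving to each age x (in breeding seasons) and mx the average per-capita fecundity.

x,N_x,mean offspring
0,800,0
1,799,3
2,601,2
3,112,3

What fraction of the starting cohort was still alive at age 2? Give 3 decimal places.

l_2 = n_2/n_0 = 601/800 = 0.75125 → 0.751

0.751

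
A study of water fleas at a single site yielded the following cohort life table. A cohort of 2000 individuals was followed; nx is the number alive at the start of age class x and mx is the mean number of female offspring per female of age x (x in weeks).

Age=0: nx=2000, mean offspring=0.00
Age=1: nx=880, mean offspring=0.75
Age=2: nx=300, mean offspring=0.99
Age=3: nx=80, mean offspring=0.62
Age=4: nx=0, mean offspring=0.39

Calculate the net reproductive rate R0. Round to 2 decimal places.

lx = nx/n0 = nx/2000: 1, 0.44, 0.15, 0.04, 0
lx·mx by age: 0, 0.33, 0.1485, 0.0248, 0
R0 = Σ lx·mx = 0.5033 → 0.50

0.50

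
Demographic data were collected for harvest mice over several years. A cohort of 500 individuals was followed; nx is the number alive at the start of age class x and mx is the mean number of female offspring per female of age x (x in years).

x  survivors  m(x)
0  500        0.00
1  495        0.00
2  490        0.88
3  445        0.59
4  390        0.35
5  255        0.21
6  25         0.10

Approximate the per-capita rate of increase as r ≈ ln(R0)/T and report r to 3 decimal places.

0.205

lx = nx/n0 = nx/500: 1, 0.99, 0.98, 0.89, 0.78, 0.51, 0.05
R0 = Σ lx·mx = 0 + 0 + 0.8624 + 0.5251 + 0.273 + 0.1071 + 0.005 = 1.7726
Σ x·lx·mx = 4.9576; T = 4.9576/1.7726 = 2.7968…
r ≈ ln(R0)/T = ln(1.7726)/2.7968… = 0.20468… → 0.205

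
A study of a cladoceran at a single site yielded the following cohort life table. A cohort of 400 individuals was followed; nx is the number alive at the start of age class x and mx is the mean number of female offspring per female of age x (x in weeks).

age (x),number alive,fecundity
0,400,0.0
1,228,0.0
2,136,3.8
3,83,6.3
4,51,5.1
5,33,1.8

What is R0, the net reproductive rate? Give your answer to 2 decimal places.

3.40

lx = nx/n0 = nx/400: 1, 0.57, 0.34, 0.2075, 0.1275, 0.0825
lx·mx by age: 0, 0, 1.292, 1.30725, 0.65025, 0.1485
R0 = Σ lx·mx = 3.398 → 3.40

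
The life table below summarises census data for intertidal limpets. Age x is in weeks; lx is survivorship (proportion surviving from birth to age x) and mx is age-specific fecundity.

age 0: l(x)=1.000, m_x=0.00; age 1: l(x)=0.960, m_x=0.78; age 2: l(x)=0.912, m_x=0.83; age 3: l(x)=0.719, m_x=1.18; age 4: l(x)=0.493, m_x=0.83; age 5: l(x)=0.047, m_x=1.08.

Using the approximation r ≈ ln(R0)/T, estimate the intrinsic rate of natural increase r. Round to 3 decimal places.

0.435

R0 = Σ lx·mx = 0 + 0.7488 + 0.75696 + 0.84842 + 0.40919 + 0.05076 = 2.81413
Σ x·lx·mx = 6.69854; T = 6.69854/2.81413 = 2.38032…
r ≈ ln(R0)/T = ln(2.81413)/2.38032… = 0.43467… → 0.435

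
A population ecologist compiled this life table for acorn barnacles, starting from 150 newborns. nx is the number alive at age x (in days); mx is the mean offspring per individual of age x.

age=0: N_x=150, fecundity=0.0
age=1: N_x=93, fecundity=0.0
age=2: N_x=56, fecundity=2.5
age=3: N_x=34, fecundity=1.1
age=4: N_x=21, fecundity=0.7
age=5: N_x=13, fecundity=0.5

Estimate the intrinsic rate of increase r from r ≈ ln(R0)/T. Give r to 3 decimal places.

lx = nx/n0 = nx/150: 1, 0.62, 0.37333…, 0.22667…, 0.14, 0.08667…
R0 = Σ lx·mx = 0 + 0 + 0.93333… + 0.24933… + 0.098 + 0.04333… = 1.324…
Σ x·lx·mx = 3.223333…; T = 3.223333…/1.324… = 2.43454…
r ≈ ln(R0)/T = ln(1.324…)/2.43454… = 0.11528… → 0.115

0.115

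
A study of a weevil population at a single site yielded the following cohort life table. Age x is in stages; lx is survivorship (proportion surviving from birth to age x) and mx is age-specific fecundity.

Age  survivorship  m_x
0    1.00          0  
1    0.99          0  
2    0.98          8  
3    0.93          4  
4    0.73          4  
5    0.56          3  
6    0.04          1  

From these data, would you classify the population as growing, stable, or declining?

growing

R0 = Σ lx·mx = 0 + 0 + 7.84 + 3.72 + 2.92 + 1.68 + 0.04 = 16.2
R0 > 1, so the population is growing.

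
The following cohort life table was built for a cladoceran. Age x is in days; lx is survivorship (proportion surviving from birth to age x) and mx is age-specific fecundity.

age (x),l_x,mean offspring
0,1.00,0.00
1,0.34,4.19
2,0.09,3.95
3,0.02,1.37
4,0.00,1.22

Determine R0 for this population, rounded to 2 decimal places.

1.81

lx·mx by age: 0, 1.4246, 0.3555, 0.0274, 0
R0 = Σ lx·mx = 1.8075 → 1.81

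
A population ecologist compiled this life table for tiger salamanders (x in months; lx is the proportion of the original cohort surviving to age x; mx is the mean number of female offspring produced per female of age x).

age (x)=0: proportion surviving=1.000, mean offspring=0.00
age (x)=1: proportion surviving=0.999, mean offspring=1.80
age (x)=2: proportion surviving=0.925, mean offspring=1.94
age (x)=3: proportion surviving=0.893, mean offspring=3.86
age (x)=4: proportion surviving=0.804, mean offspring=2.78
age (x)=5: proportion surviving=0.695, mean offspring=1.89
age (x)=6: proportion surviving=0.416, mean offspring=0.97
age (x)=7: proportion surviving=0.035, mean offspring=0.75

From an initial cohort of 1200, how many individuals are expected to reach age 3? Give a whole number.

1072

Expected survivors = N0 · l_3 = 1200 × 0.893 = 1071.6 → 1072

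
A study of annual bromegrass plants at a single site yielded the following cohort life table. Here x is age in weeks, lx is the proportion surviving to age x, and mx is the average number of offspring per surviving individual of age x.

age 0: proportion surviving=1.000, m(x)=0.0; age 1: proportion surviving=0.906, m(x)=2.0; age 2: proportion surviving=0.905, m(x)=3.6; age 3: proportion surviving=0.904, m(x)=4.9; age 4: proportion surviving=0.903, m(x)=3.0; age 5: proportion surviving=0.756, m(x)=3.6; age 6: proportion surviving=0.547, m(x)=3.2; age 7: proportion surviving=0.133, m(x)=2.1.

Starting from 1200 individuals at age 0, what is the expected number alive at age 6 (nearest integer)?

656

Expected survivors = N0 · l_6 = 1200 × 0.547 = 656.4 → 656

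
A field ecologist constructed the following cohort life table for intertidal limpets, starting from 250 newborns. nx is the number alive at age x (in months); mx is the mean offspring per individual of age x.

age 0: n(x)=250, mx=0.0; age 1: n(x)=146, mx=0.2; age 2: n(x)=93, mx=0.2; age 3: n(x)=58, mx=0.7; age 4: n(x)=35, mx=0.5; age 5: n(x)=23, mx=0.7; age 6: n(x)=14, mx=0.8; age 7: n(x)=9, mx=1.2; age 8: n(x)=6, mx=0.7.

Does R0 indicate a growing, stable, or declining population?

declining

lx = nx/n0 = nx/250: 1, 0.584, 0.372, 0.232, 0.14, 0.092, 0.056, 0.036, 0.024
R0 = Σ lx·mx = 0 + 0.1168 + 0.0744 + 0.1624 + 0.07 + 0.0644 + 0.0448 + 0.0432 + 0.0168 = 0.5928
R0 < 1, so the population is declining.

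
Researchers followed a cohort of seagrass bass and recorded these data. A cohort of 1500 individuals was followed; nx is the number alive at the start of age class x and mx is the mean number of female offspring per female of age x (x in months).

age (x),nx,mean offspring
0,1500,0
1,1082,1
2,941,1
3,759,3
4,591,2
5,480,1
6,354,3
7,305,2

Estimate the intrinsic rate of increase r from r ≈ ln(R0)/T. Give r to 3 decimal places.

lx = nx/n0 = nx/1500: 1, 0.72133…, 0.62733…, 0.506, 0.394, 0.32, 0.236, 0.20333…
R0 = Σ lx·mx = 0 + 0.72133… + 0.62733… + 1.518 + 0.788 + 0.32 + 0.708 + 0.40667… = 5.089333…
Σ x·lx·mx = 18.376667…; T = 18.376667…/5.089333… = 3.61082…
r ≈ ln(R0)/T = ln(5.089333…)/3.61082… = 0.45063… → 0.451

0.451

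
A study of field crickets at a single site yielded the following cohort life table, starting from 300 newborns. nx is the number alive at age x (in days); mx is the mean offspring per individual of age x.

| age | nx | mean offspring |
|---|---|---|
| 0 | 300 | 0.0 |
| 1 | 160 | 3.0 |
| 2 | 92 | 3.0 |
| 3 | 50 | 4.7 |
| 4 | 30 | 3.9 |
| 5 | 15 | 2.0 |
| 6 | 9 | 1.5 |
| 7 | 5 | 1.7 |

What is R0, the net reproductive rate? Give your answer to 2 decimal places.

lx = nx/n0 = nx/300: 1, 0.53333…, 0.30667…, 0.16667…, 0.1, 0.05, 0.03, 0.01667…
lx·mx by age: 0, 1.6…, 0.92…, 0.783333…, 0.39, 0.1, 0.045, 0.028333…
R0 = Σ lx·mx = 3.866667… → 3.87

3.87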